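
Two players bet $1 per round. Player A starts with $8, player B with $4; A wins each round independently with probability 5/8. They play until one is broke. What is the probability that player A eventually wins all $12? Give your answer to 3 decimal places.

0.985

Let r = q/p = (3/8)/(5/8) = 3/5. The recurrence P(i) = p·P(i+1) + q·P(i−1) with P(0)=0, P(12)=1 gives P(i) = (1 − r^i)/(1 − r^12).
P(8) = (1 − (3/5)^8) / (1 − (3/5)^12) = 441250/447811 ≈ 0.985.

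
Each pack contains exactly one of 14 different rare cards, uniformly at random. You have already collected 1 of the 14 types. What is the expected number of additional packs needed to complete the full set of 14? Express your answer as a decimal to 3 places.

Starting from 1 distinct type, each trial gives a new one with probability (14−i)/14 when i types are held, so the wait for the next new type is 14/(14−i).
E = 14/13 + 14/12 + 14/11 + 14/10 + 14/9 + 14/8 + 14/7 + 14/6 + 14/5 + 14/4 + 14/3 + 14/2 + 14/1 = 1145993/25740 ≈ 44.522.

44.522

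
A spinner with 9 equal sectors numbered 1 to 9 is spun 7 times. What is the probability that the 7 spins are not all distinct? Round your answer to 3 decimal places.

0.962

P(all 7 different) = 9/9 · 8/9 · ··· · 3/9 ≈ 0.038.
P(at least two equal) = 1 − 0.038 = 0.962.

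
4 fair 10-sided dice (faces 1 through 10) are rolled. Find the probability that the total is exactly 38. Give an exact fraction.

There are 10^4 = 10000 equally likely outcomes.
The number of ordered 4-tuples from {1,…,10} summing to 38 is 10.
P(sum = 38) = 10/10000 = 1/1000.

1/1000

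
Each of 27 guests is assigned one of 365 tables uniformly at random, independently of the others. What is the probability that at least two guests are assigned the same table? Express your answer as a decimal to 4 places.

0.6269

It's easier to compute the probability that all 27 are distinct.
P(all distinct) = 365/365 · 364/365 · ··· · 339/365 ≈ 0.3731.
So the probability of at least one match is 1 − 0.3731 = 0.6269.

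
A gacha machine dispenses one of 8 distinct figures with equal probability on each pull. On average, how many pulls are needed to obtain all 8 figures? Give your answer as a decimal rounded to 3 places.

After i distinct types are collected, each trial gives a new one with probability (8−i)/8, so the expected wait for the next new type is 8/(8−i).
E = 8/8 + 8/7 + 8/6 + 8/5 + 8/4 + 8/3 + 8/2 + 8/1 = 761/35 ≈ 21.743.

21.743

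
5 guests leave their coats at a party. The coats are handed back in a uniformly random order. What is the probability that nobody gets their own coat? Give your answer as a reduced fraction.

11/30

This is the derangement probability: permutations of 5 with no fixed point.
D(5) = 5! · (1 − 1/1! + 1/2! − ··· + (−1)^5/5!) = 44.
P = 44/120 = 11/30.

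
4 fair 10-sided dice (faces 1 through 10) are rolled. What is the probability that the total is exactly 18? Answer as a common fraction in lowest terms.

27/500

There are 10^4 = 10000 equally likely outcomes.
The number of ordered 4-tuples from {1,…,10} summing to 18 is 540.
P(sum = 18) = 540/10000 = 27/500.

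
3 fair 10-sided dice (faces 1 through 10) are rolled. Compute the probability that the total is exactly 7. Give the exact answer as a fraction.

There are 10^3 = 1000 equally likely outcomes.
The number of ordered 3-tuples from {1,…,10} summing to 7 is 15.
P(sum = 7) = 15/1000 = 3/200.

3/200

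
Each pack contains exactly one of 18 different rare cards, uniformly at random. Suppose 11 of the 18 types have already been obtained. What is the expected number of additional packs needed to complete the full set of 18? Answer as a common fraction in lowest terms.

Starting from 11 distinct types, each trial gives a new one with probability (18−i)/18 when i types are held, so the wait for the next new type is 18/(18−i).
E = 18/7 + 18/6 + 18/5 + 18/4 + 18/3 + 18/2 + 18/1 = 3267/70.

3267/70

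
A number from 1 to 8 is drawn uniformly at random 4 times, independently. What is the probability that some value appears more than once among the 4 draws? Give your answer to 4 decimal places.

0.5898

P(all 4 different) = 8/8 · 7/8 · ··· · 5/8 ≈ 0.4102.
P(at least two equal) = 1 − 0.4102 = 0.5898.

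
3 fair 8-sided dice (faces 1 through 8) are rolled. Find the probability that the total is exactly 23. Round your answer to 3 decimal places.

0.006

There are 8^3 = 512 equally likely outcomes.
The number of ordered 3-tuples from {1,…,8} summing to 23 is 3.
P(sum = 23) = 3/512 ≈ 0.006.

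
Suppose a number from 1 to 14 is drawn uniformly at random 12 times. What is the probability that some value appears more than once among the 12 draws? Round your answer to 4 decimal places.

P(all 12 different) = 14/14 · 13/14 · ··· · 3/14 ≈ 0.0008.
P(at least two equal) = 1 − 0.0008 = 0.9992.

0.9992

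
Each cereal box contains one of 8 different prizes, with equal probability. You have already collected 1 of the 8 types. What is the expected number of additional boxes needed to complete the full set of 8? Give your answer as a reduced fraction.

726/35

Starting from 1 distinct type, each trial gives a new one with probability (8−i)/8 when i types are held, so the wait for the next new type is 8/(8−i).
E = 8/7 + 8/6 + 8/5 + 8/4 + 8/3 + 8/2 + 8/1 = 726/35.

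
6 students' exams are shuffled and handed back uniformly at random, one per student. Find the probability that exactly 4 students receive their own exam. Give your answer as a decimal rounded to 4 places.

0.0208

Choose which 4 of the 6 are fixed: C(6,4) = 15 ways.
The remaining 2 must have no fixed point: D(2) = 1.
P = 15·1/720 = 1/48 ≈ 0.0208.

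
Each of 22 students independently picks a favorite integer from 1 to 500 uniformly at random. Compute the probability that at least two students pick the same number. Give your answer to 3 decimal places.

It's easier to compute the probability that all 22 are distinct.
P(all distinct) = 500/500 · 499/500 · ··· · 479/500 ≈ 0.626.
So the probability of at least one match is 1 − 0.626 = 0.374.

0.374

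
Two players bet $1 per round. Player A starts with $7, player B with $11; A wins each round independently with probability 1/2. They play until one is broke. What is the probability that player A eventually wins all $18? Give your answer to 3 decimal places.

With a fair step, P(i) = ½P(i−1) + ½P(i+1) with P(0)=0, P(18)=1 has the linear solution P(i) = i/18.
P(7) = 7/18 ≈ 0.389.

0.389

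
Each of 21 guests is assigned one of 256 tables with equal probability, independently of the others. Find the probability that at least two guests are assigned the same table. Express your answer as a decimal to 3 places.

It's easier to compute the probability that all 21 are distinct.
P(all distinct) = 256/256 · 255/256 · ··· · 236/256 ≈ 0.430.
So the probability of at least one match is 1 − 0.430 = 0.570.

0.570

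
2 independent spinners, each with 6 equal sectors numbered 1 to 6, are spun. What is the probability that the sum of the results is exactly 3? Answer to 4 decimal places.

There are 6^2 = 36 equally likely outcomes.
The number of ordered 2-tuples from {1,…,6} summing to 3 is 2.
P(sum = 3) = 2/36 = 1/18 ≈ 0.0556.

0.0556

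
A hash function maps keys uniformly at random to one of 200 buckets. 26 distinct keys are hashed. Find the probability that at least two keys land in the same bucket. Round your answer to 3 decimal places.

It's easier to compute the probability that all 26 are distinct.
P(all distinct) = 200/200 · 199/200 · ··· · 175/200 ≈ 0.183.
So the probability of at least one match is 1 − 0.183 = 0.817.

0.817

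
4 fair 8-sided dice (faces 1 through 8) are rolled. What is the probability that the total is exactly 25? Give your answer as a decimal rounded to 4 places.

There are 8^4 = 4096 equally likely outcomes.
The number of ordered 4-tuples from {1,…,8} summing to 25 is 120.
P(sum = 25) = 120/4096 = 15/512 ≈ 0.0293.

0.0293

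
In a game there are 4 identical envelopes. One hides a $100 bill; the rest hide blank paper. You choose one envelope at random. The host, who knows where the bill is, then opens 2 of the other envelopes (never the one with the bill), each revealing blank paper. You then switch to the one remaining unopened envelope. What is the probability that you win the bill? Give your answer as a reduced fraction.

Your original envelope holds the bill with probability 1/4, so the other 3 collectively hold it with probability 3/4.
The host can always find 2 empty envelopes to open, so the reveals don't change that 3/4; it is now spread over the 1 remaining unopened envelope.
P(win by switching) = (3/4) · (1/1) = 3/4.

3/4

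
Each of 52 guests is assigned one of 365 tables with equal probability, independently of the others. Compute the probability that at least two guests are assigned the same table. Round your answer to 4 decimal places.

It's easier to compute the probability that all 52 are distinct.
P(all distinct) = 365/365 · 364/365 · ··· · 314/365 ≈ 0.0220.
So the probability of at least one match is 1 − 0.0220 = 0.9780.

0.9780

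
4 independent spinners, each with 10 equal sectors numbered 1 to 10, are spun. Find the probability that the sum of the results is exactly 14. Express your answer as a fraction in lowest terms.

There are 10^4 = 10000 equally likely outcomes.
The number of ordered 4-tuples from {1,…,10} summing to 14 is 282.
P(sum = 14) = 282/10000 = 141/5000.

141/5000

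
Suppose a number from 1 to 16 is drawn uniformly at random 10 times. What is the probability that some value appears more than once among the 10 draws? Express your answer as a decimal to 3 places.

0.974

P(all 10 different) = 16/16 · 15/16 · ··· · 7/16 ≈ 0.026.
P(at least two equal) = 1 − 0.026 = 0.974.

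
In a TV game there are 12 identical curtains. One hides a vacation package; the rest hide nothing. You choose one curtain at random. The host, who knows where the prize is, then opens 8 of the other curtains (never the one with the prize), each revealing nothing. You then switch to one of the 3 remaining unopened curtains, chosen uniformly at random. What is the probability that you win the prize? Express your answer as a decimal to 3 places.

Your original curtain holds the prize with probability 1/12, so the other 11 collectively hold it with probability 11/12.
The host can always find 8 empty curtains to open, so the reveals don't change that 11/12; it is now spread over the 3 remaining unopened curtains.
P(win by switching) = (11/12) · (1/3) = 11/36 ≈ 0.306.

0.306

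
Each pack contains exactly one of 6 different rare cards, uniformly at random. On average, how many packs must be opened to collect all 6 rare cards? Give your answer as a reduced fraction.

After i distinct types are collected, each trial gives a new one with probability (6−i)/6, so the expected wait for the next new type is 6/(6−i).
E = 6/6 + 6/5 + 6/4 + 6/3 + 6/2 + 6/1 = 147/10.

147/10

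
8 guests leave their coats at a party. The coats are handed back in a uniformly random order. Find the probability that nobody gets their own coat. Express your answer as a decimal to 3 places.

0.368

This is the derangement probability: permutations of 8 with no fixed point.
D(8) = 8! · (1 − 1/1! + 1/2! − ··· + (−1)^8/8!) = 14833.
P = 14833/40320 = 2119/5760 ≈ 0.368.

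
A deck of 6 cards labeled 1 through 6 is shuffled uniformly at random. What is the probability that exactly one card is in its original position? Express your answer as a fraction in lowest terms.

11/30

Choose which one is fixed: C(6,1) = 6 ways.
The remaining 5 must have no fixed point: D(5) = 44.
P = 6·44/720 = 11/30.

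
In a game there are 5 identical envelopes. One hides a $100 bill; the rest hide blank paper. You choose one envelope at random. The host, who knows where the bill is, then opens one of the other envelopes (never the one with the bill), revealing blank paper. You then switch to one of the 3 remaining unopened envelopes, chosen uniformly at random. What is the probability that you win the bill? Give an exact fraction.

4/15

Your original envelope holds the bill with probability 1/5, so the other 4 collectively hold it with probability 4/5.
The host can always find an empty envelope to open, so this doesn't change that 4/5; it is now spread over the 3 remaining unopened envelopes.
P(win by switching) = (4/5) · (1/3) = 4/15.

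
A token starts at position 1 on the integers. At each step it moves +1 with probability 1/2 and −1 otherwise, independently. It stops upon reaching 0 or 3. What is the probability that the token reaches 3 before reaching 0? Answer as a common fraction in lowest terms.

1/3

With a fair step, P(i) = ½P(i−1) + ½P(i+1) with P(0)=0, P(3)=1 has the linear solution P(i) = i/3.
P(1) = 1/3.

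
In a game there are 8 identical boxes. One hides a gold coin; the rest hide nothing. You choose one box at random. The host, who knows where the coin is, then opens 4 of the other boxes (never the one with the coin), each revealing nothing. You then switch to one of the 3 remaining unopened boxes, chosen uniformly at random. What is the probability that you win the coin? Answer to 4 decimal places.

0.2917

Your original box holds the coin with probability 1/8, so the other 7 collectively hold it with probability 7/8.
The host can always find 4 empty boxes to open, so the reveals don't change that 7/8; it is now spread over the 3 remaining unopened boxes.
P(win by switching) = (7/8) · (1/3) = 7/24 ≈ 0.2917.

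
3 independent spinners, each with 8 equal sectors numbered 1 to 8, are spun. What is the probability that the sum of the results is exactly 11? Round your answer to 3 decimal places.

There are 8^3 = 512 equally likely outcomes.
The number of ordered 3-tuples from {1,…,8} summing to 11 is 42.
P(sum = 11) = 42/512 = 21/256 ≈ 0.082.

0.082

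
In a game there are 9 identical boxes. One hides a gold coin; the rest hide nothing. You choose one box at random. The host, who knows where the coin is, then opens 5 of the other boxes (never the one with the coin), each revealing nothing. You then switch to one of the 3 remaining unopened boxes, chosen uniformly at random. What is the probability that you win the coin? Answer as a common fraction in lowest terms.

8/27

Your original box holds the coin with probability 1/9, so the other 8 collectively hold it with probability 8/9.
The host can always find 5 empty boxes to open, so the reveals don't change that 8/9; it is now spread over the 3 remaining unopened boxes.
P(win by switching) = (8/9) · (1/3) = 8/27.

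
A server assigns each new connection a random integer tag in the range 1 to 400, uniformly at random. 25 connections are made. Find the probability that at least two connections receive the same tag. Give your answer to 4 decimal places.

It's easier to compute the probability that all 25 are distinct.
P(all distinct) = 400/400 · 399/400 · ··· · 376/400 ≈ 0.4650.
So the probability of at least one match is 1 − 0.4650 = 0.5350.

0.5350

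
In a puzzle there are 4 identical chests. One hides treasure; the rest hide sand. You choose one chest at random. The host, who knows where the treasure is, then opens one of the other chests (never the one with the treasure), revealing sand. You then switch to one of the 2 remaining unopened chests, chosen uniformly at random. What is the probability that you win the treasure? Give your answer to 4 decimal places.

Your original chest holds the treasure with probability 1/4, so the other 3 collectively hold it with probability 3/4.
The host can always find an empty chest to open, so this doesn't change that 3/4; it is now spread over the 2 remaining unopened chests.
P(win by switching) = (3/4) · (1/2) = 3/8 ≈ 0.3750.

0.3750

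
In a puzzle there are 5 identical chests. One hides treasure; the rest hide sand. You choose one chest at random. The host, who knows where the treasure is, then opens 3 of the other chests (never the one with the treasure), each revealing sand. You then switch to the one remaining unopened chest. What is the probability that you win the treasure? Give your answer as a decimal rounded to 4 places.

Your original chest holds the treasure with probability 1/5, so the other 4 collectively hold it with probability 4/5.
The host can always find 3 empty chests to open, so the reveals don't change that 4/5; it is now spread over the 1 remaining unopened chest.
P(win by switching) = (4/5) · (1/1) = 4/5 ≈ 0.8000.

0.8000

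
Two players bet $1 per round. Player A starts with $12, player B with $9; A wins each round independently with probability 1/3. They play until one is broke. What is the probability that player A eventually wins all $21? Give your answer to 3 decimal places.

Let r = q/p = (2/3)/(1/3) = 2. The recurrence P(i) = p·P(i+1) + q·P(i−1) with P(0)=0, P(21)=1 gives P(i) = (1 − r^i)/(1 − r^21).
P(12) = (1 − (2)^12) / (1 − (2)^21) = 585/299593 ≈ 0.002.

0.002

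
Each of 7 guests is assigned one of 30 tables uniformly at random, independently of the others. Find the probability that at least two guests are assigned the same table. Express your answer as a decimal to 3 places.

0.531

It's easier to compute the probability that all 7 are distinct.
P(all distinct) = 30/30 · 29/30 · ··· · 24/30 ≈ 0.469.
So the probability of at least one match is 1 − 0.469 = 0.531.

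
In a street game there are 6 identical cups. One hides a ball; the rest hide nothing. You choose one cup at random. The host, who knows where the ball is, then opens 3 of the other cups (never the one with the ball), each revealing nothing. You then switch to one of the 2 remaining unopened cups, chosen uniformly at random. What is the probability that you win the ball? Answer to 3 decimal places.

0.417

Your original cup holds the ball with probability 1/6, so the other 5 collectively hold it with probability 5/6.
The host can always find 3 empty cups to open, so the reveals don't change that 5/6; it is now spread over the 2 remaining unopened cups.
P(win by switching) = (5/6) · (1/2) = 5/12 ≈ 0.417.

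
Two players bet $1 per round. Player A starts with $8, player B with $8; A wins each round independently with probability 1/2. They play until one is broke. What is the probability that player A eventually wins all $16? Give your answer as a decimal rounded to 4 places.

With a fair step, P(i) = ½P(i−1) + ½P(i+1) with P(0)=0, P(16)=1 has the linear solution P(i) = i/16.
P(8) = 8/16 = 1/2 ≈ 0.5000.

0.5000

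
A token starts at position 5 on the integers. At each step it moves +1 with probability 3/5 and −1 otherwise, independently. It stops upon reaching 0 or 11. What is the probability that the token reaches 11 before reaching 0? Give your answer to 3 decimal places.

Let r = q/p = (2/5)/(3/5) = 2/3. The recurrence P(i) = p·P(i+1) + q·P(i−1) with P(0)=0, P(11)=1 gives P(i) = (1 − r^i)/(1 − r^11).
P(5) = (1 − (2/3)^5) / (1 − (2/3)^11) = 153819/175099 ≈ 0.878.

0.878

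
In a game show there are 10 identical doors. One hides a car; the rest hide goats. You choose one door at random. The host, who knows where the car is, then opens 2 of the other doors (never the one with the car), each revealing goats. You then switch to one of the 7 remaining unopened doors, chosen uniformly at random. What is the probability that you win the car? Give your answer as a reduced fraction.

9/70

Your original door holds the car with probability 1/10, so the other 9 collectively hold it with probability 9/10.
The host can always find 2 empty doors to open, so the reveals don't change that 9/10; it is now spread over the 7 remaining unopened doors.
P(win by switching) = (9/10) · (1/7) = 9/70.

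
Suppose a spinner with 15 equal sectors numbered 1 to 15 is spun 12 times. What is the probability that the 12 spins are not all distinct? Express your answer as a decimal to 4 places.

0.9983

P(all 12 different) = 15/15 · 14/15 · ··· · 4/15 ≈ 0.0017.
P(at least two equal) = 1 − 0.0017 = 0.9983.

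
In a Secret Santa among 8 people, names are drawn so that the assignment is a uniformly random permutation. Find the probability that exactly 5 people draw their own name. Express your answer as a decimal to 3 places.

0.003

Choose which 5 of the 8 are fixed: C(8,5) = 56 ways.
The remaining 3 must have no fixed point: D(3) = 2.
P = 56·2/40320 = 1/360 ≈ 0.003.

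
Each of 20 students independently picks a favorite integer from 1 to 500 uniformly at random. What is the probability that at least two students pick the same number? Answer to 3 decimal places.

0.320

It's easier to compute the probability that all 20 are distinct.
P(all distinct) = 500/500 · 499/500 · ··· · 481/500 ≈ 0.680.
So the probability of at least one match is 1 − 0.680 = 0.320.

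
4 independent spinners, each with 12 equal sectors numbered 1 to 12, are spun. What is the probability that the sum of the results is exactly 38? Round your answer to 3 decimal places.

0.014

There are 12^4 = 20736 equally likely outcomes.
The number of ordered 4-tuples from {1,…,12} summing to 38 is 286.
P(sum = 38) = 286/20736 = 143/10368 ≈ 0.014.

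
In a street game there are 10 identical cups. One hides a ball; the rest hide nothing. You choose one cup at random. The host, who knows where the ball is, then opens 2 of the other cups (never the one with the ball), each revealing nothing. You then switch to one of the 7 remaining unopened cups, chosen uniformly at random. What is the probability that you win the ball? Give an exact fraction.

9/70

Your original cup holds the ball with probability 1/10, so the other 9 collectively hold it with probability 9/10.
The host can always find 2 empty cups to open, so the reveals don't change that 9/10; it is now spread over the 7 remaining unopened cups.
P(win by switching) = (9/10) · (1/7) = 9/70.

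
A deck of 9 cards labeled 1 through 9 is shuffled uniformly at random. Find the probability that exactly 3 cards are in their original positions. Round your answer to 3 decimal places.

0.061

Choose which 3 of the 9 are fixed: C(9,3) = 84 ways.
The remaining 6 must have no fixed point: D(6) = 265.
P = 84·265/362880 = 53/864 ≈ 0.061.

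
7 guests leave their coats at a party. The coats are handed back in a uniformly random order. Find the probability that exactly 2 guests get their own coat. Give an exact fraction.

11/60

Choose which 2 of the 7 are fixed: C(7,2) = 21 ways.
The remaining 5 must have no fixed point: D(5) = 44.
P = 21·44/5040 = 11/60.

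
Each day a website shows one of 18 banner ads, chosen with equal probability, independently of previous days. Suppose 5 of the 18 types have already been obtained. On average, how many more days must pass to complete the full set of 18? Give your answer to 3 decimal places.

57.242

Starting from 5 distinct types, each trial gives a new one with probability (18−i)/18 when i types are held, so the wait for the next new type is 18/(18−i).
E = 18/13 + 18/12 + 18/11 + 18/10 + 18/9 + 18/8 + 18/7 + 18/6 + 18/5 + 18/4 + 18/3 + 18/2 + 18/1 = 1145993/20020 ≈ 57.242.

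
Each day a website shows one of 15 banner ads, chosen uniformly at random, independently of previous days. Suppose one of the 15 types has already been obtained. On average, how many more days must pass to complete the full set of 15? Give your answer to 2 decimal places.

48.77

Starting from 1 distinct type, each trial gives a new one with probability (15−i)/15 when i types are held, so the wait for the next new type is 15/(15−i).
E = 15/14 + 15/13 + 15/12 + 15/11 + 15/10 + 15/9 + 15/8 + 15/7 + 15/6 + 15/5 + 15/4 + 15/3 + 15/2 + 15/1 = 1171733/24024 ≈ 48.77.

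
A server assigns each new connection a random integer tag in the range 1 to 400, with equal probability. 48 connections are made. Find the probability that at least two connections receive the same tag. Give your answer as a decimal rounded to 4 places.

0.9471

It's easier to compute the probability that all 48 are distinct.
P(all distinct) = 400/400 · 399/400 · ··· · 353/400 ≈ 0.0529.
So the probability of at least one match is 1 − 0.0529 = 0.9471.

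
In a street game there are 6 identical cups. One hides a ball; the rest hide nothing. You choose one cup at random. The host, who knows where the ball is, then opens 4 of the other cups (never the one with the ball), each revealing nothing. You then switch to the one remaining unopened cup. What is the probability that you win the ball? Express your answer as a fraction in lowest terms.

5/6

Your original cup holds the ball with probability 1/6, so the other 5 collectively hold it with probability 5/6.
The host can always find 4 empty cups to open, so the reveals don't change that 5/6; it is now spread over the 1 remaining unopened cup.
P(win by switching) = (5/6) · (1/1) = 5/6.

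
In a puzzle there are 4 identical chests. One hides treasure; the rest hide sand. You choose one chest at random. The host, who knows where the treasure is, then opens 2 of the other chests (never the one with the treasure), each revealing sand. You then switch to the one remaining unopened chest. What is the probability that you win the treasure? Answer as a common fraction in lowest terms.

3/4

Your original chest holds the treasure with probability 1/4, so the other 3 collectively hold it with probability 3/4.
The host can always find 2 empty chests to open, so the reveals don't change that 3/4; it is now spread over the 1 remaining unopened chest.
P(win by switching) = (3/4) · (1/1) = 3/4.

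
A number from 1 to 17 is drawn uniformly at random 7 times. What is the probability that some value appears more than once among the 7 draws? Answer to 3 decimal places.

P(all 7 different) = 17/17 · 16/17 · ··· · 11/17 ≈ 0.239.
P(at least two equal) = 1 − 0.239 = 0.761.

0.761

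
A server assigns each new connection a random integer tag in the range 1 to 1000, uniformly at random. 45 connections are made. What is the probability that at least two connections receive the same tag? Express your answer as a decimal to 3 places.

It's easier to compute the probability that all 45 are distinct.
P(all distinct) = 1000/1000 · 999/1000 · ··· · 956/1000 ≈ 0.366.
So the probability of at least one match is 1 − 0.366 = 0.634.

0.634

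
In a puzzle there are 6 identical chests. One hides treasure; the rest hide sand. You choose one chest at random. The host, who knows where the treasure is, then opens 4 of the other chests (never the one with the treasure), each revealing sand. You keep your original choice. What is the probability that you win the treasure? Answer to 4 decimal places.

0.1667

The host can always open 4 empty chests regardless of your choice, so the reveals give no information about your original chest.
P(win by staying) = 1/6 ≈ 0.1667.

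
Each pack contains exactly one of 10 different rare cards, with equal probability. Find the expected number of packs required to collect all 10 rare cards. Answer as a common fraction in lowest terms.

7381/252

After i distinct types are collected, each trial gives a new one with probability (10−i)/10, so the expected wait for the next new type is 10/(10−i).
E = 10/10 + 10/9 + 10/8 + 10/7 + 10/6 + 10/5 + 10/4 + 10/3 + 10/2 + 10/1 = 7381/252.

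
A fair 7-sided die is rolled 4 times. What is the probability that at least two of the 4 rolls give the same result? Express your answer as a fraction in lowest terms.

223/343

P(all 4 different) = 7/7 · 6/7 · ··· · 4/7 = 120/343.
P(at least two equal) = 1 − 120/343 = 223/343.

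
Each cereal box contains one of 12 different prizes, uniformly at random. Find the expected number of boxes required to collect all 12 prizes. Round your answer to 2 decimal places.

After i distinct types are collected, each trial gives a new one with probability (12−i)/12, so the expected wait for the next new type is 12/(12−i).
E = 12/12 + 12/11 + 12/10 + 12/9 + 12/8 + 12/7 + 12/6 + 12/5 + 12/4 + 12/3 + 12/2 + 12/1 = 86021/2310 ≈ 37.24.

37.24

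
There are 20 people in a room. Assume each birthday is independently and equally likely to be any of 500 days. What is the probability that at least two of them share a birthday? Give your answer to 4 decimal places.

0.3196

It's easier to compute the probability that all 20 are distinct.
P(all distinct) = 500/500 · 499/500 · ··· · 481/500 ≈ 0.6804.
So the probability of at least one match is 1 − 0.6804 = 0.3196.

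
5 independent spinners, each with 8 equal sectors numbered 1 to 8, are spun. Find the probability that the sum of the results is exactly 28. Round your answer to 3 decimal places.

There are 8^5 = 32768 equally likely outcomes.
The number of ordered 5-tuples from {1,…,8} summing to 28 is 1470.
P(sum = 28) = 1470/32768 = 735/16384 ≈ 0.045.

0.045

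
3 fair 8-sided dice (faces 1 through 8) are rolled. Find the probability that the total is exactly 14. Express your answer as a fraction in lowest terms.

3/32

There are 8^3 = 512 equally likely outcomes.
The number of ordered 3-tuples from {1,…,8} summing to 14 is 48.
P(sum = 14) = 48/512 = 3/32.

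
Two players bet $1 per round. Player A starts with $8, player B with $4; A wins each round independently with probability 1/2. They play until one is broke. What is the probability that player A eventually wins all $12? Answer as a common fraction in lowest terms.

With a fair step, P(i) = ½P(i−1) + ½P(i+1) with P(0)=0, P(12)=1 has the linear solution P(i) = i/12.
P(8) = 8/12 = 2/3.

2/3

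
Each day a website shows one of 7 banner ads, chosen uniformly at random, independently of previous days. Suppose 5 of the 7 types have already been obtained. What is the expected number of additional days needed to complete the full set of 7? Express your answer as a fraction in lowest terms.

21/2

Starting from 5 distinct types, each trial gives a new one with probability (7−i)/7 when i types are held, so the wait for the next new type is 7/(7−i).
E = 7/2 + 7/1 = 21/2.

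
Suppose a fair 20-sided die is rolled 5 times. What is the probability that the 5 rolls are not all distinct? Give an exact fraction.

P(all 5 different) = 20/20 · 19/20 · ··· · 16/20 = 2907/5000.
P(at least two equal) = 1 − 2907/5000 = 2093/5000.

2093/5000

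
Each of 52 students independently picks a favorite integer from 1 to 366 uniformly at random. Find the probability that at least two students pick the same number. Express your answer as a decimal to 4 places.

0.9778

It's easier to compute the probability that all 52 are distinct.
P(all distinct) = 366/366 · 365/366 · ··· · 315/366 ≈ 0.0222.
So the probability of at least one match is 1 − 0.0222 = 0.9778.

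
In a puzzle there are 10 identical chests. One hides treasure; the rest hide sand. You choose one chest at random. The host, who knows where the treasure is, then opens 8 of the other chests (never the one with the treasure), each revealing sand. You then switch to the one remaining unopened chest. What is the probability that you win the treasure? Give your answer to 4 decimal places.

Your original chest holds the treasure with probability 1/10, so the other 9 collectively hold it with probability 9/10.
The host can always find 8 empty chests to open, so the reveals don't change that 9/10; it is now spread over the 1 remaining unopened chest.
P(win by switching) = (9/10) · (1/1) = 9/10 ≈ 0.9000.

0.9000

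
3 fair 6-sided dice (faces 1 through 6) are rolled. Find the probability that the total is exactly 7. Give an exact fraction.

There are 6^3 = 216 equally likely outcomes.
The number of ordered 3-tuples from {1,…,6} summing to 7 is 15.
P(sum = 7) = 15/216 = 5/72.

5/72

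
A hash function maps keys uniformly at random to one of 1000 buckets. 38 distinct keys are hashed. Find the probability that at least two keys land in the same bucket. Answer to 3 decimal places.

0.509

It's easier to compute the probability that all 38 are distinct.
P(all distinct) = 1000/1000 · 999/1000 · ··· · 963/1000 ≈ 0.491.
So the probability of at least one match is 1 − 0.491 = 0.509.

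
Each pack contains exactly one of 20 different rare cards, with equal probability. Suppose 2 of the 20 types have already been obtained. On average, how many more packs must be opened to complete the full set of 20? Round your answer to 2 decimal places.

69.90

Starting from 2 distinct types, each trial gives a new one with probability (20−i)/20 when i types are held, so the wait for the next new type is 20/(20−i).
E = 20/18 + 20/17 + 20/16 + 20/15 + 20/14 + 20/13 + 20/12 + 20/11 + 20/10 + 20/9 + 20/8 + 20/7 + 20/6 + 20/5 + 20/4 + 20/3 + 20/2 + 20/1 = 14274301/204204 ≈ 69.90.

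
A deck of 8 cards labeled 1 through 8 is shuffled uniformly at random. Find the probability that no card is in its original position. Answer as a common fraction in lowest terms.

2119/5760

This is the derangement probability: permutations of 8 with no fixed point.
D(8) = 8! · (1 − 1/1! + 1/2! − ··· + (−1)^8/8!) = 14833.
P = 14833/40320 = 2119/5760.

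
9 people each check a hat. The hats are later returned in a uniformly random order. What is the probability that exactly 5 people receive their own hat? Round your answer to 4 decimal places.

Choose which 5 of the 9 are fixed: C(9,5) = 126 ways.
The remaining 4 must have no fixed point: D(4) = 9.
P = 126·9/362880 = 1/320 ≈ 0.0031.

0.0031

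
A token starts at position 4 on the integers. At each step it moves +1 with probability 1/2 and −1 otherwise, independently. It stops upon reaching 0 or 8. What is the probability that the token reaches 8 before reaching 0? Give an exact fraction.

1/2

With a fair step, P(i) = ½P(i−1) + ½P(i+1) with P(0)=0, P(8)=1 has the linear solution P(i) = i/8.
P(4) = 4/8 = 1/2.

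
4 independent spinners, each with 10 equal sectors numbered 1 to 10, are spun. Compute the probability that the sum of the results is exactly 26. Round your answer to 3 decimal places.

There are 10^4 = 10000 equally likely outcomes.
The number of ordered 4-tuples from {1,…,10} summing to 26 is 540.
P(sum = 26) = 540/10000 = 27/500 ≈ 0.054.

0.054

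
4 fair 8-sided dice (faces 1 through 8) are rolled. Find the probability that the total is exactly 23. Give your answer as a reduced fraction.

51/1024

There are 8^4 = 4096 equally likely outcomes.
The number of ordered 4-tuples from {1,…,8} summing to 23 is 204.
P(sum = 23) = 204/4096 = 51/1024.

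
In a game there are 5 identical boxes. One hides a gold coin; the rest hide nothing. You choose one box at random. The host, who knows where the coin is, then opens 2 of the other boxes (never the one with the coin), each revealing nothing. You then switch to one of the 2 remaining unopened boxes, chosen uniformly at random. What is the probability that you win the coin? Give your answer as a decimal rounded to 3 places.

0.400

Your original box holds the coin with probability 1/5, so the other 4 collectively hold it with probability 4/5.
The host can always find 2 empty boxes to open, so the reveals don't change that 4/5; it is now spread over the 2 remaining unopened boxes.
P(win by switching) = (4/5) · (1/2) = 2/5 ≈ 0.400.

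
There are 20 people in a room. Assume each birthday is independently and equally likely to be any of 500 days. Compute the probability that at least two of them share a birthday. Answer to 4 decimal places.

0.3196

It's easier to compute the probability that all 20 are distinct.
P(all distinct) = 500/500 · 499/500 · ··· · 481/500 ≈ 0.6804.
So the probability of at least one match is 1 − 0.6804 = 0.3196.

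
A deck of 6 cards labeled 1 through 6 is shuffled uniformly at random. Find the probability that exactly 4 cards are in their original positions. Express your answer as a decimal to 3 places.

Choose which 4 of the 6 are fixed: C(6,4) = 15 ways.
The remaining 2 must have no fixed point: D(2) = 1.
P = 15·1/720 = 1/48 ≈ 0.021.

0.021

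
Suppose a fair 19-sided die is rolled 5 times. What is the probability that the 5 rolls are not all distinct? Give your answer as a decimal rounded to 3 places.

0.436

P(all 5 different) = 19/19 · 18/19 · ··· · 15/19 ≈ 0.564.
P(at least two equal) = 1 − 0.564 = 0.436.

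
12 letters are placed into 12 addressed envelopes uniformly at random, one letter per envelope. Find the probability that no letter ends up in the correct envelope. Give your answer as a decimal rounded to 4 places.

This is the derangement probability: permutations of 12 with no fixed point.
D(12) = 12! · (1 − 1/1! + 1/2! − ··· + (−1)^12/12!) = 176214841.
P = 176214841/479001600 = 16019531/43545600 ≈ 0.3679.

0.3679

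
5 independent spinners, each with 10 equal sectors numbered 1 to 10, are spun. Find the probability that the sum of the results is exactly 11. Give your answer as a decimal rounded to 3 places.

0.002

There are 10^5 = 100000 equally likely outcomes.
The number of ordered 5-tuples from {1,…,10} summing to 11 is 210.
P(sum = 11) = 210/100000 = 21/10000 ≈ 0.002.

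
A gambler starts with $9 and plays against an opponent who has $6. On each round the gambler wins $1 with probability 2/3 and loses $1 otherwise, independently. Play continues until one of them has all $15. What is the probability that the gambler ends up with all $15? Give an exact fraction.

4672/4681

Let r = q/p = (1/3)/(2/3) = 1/2. The recurrence P(i) = p·P(i+1) + q·P(i−1) with P(0)=0, P(15)=1 gives P(i) = (1 − r^i)/(1 − r^15).
P(9) = (1 − (1/2)^9) / (1 − (1/2)^15) = 4672/4681.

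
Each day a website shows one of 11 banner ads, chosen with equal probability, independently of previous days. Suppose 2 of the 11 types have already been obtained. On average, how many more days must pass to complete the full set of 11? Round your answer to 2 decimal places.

31.12

Starting from 2 distinct types, each trial gives a new one with probability (11−i)/11 when i types are held, so the wait for the next new type is 11/(11−i).
E = 11/9 + 11/8 + 11/7 + 11/6 + 11/5 + 11/4 + 11/3 + 11/2 + 11/1 = 78419/2520 ≈ 31.12.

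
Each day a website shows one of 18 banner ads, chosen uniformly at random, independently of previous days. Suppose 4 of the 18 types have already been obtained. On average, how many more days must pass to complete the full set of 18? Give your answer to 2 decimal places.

Starting from 4 distinct types, each trial gives a new one with probability (18−i)/18 when i types are held, so the wait for the next new type is 18/(18−i).
E = 18/14 + 18/13 + 18/12 + 18/11 + 18/10 + 18/9 + 18/8 + 18/7 + 18/6 + 18/5 + 18/4 + 18/3 + 18/2 + 18/1 = 1171733/20020 ≈ 58.53.

58.53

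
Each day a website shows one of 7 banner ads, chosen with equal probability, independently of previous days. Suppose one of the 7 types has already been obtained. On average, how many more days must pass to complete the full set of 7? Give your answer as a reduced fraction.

Starting from 1 distinct type, each trial gives a new one with probability (7−i)/7 when i types are held, so the wait for the next new type is 7/(7−i).
E = 7/6 + 7/5 + 7/4 + 7/3 + 7/2 + 7/1 = 343/20.

343/20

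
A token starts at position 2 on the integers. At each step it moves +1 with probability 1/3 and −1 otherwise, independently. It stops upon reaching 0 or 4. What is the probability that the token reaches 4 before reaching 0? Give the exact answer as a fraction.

1/5

Let r = q/p = (2/3)/(1/3) = 2. The recurrence P(i) = p·P(i+1) + q·P(i−1) with P(0)=0, P(4)=1 gives P(i) = (1 − r^i)/(1 − r^4).
P(2) = (1 − (2)^2) / (1 − (2)^4) = 1/5.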